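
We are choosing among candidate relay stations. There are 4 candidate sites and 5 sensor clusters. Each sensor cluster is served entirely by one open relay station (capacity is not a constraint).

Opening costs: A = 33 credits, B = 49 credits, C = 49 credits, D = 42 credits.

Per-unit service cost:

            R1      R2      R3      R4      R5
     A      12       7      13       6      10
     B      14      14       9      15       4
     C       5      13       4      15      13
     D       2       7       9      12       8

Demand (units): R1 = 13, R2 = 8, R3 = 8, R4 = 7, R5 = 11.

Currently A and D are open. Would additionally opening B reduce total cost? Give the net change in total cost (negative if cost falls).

No — net change +5 (cost rises by 5).

Current service cost with {A, D}: 284.
Adding B: each sensor cluster re-picks its cheapest; new service cost 240, saving 44.
Extra fixed cost: 49. Net change = 49 − 44 = 5.
(Totals: 359 → 364.)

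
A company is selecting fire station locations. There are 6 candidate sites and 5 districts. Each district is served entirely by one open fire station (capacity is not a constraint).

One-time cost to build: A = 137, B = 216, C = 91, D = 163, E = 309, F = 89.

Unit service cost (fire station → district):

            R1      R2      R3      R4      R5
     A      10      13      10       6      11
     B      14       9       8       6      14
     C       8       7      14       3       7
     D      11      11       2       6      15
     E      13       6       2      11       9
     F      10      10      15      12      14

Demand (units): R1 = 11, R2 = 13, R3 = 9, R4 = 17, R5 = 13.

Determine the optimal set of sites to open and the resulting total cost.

Open C only; minimum total cost 538.

For any fixed open set, each district goes to its cheapest open site; total = fixed + service.
{C}: R1→C 8·11=88, R2→C 7·13=91, R3→C 14·9=126, R4→C 3·17=51, R5→C 7·13=91. Service 447; fixed 91; total 538.
{C, D}: service 339 + fixed 254 = 593
{C, F}: service 447 + fixed 180 = 627
{A, B, C, D, E, F}: R1→C 8·11=88, R2→E 6·13=78, R3→D 2·9=18, R4→C 3·17=51, R5→C 7·13=91. Service 326; fixed 1005; total 1331.
No other subset beats 538.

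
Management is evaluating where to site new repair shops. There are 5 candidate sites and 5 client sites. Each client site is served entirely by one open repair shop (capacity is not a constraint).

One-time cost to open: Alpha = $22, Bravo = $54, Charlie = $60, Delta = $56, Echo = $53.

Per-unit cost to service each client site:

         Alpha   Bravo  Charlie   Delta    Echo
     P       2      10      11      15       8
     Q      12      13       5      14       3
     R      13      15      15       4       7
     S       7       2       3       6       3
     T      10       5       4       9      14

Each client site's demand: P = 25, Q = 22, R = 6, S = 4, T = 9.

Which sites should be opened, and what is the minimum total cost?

For any fixed open set, each client site goes to its cheapest open site; total = fixed + service.
{Alpha, Echo}: P→Alpha 2·25=50, Q→Echo 3·22=66, R→Echo 7·6=42, S→Echo 3·4=12, T→Alpha 10·9=90. Service 260; fixed 75; total 335.
{Alpha, Bravo, Echo}: P→Alpha 2·25=50, Q→Echo 3·22=66, R→Echo 7·6=42, S→Bravo 2·4=8, T→Bravo 5·9=45. Service 211; fixed 129; total 340.
{Alpha, Charlie, Echo}: service 206 + fixed 135 = 341
{Alpha, Bravo, Charlie, Delta, Echo}: service 184 + fixed 245 = 429
No other subset beats 335.

Open Alpha and Echo; minimum total cost 335.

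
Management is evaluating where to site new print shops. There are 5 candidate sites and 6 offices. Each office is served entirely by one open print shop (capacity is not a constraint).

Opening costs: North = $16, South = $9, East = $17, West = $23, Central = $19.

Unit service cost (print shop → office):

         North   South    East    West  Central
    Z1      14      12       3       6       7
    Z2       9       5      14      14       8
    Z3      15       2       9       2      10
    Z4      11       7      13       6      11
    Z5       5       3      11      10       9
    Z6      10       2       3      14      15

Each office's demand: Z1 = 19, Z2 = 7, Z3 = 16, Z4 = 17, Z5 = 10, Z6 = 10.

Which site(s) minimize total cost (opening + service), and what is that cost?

For any fixed open set, each office goes to its cheapest open site; total = fixed + service.
{South, East}: Z1→East 3·19=57, Z2→South 5·7=35, Z3→South 2·16=32, Z4→South 7·17=119, Z5→South 3·10=30, Z6→South 2·10=20. Service 293; fixed 26; total 319.
{South, East, West}: Z1→East 3·19=57, Z2→South 5·7=35, Z3→South 2·16=32, Z4→West 6·17=102, Z5→South 3·10=30, Z6→South 2·10=20. Service 276; fixed 49; total 325.
{North, South, East}: service 293 + fixed 42 = 335
{North, South, East, West, Central}: service 276 + fixed 84 = 360
No other subset beats 319.

Open South and East; minimum total cost 319.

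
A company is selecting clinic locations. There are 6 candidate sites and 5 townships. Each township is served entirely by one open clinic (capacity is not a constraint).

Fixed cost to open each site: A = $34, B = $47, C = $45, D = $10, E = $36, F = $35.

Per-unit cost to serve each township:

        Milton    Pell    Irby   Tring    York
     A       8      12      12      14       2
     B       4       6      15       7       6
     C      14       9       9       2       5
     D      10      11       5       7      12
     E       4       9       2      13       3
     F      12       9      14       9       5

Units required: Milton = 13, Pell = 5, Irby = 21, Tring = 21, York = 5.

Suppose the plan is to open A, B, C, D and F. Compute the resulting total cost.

Total cost: 410

Each township is assigned to its cheapest site among the open ones.
{A, B, C, D, F}: Milton→B 4·13=52, Pell→B 6·5=30, Irby→D 5·21=105, Tring→C 2·21=42, York→A 2·5=10. Service 239; fixed 171; total 410.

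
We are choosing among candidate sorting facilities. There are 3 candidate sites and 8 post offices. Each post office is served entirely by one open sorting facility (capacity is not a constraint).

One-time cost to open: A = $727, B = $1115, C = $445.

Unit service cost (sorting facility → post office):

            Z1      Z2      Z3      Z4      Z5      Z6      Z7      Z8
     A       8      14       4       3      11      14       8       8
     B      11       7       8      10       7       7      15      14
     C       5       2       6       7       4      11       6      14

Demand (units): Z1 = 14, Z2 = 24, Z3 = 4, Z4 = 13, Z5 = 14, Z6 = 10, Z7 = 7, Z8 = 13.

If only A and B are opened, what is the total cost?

Each post office is assigned to its cheapest site among the open ones.
{A, B}: Z1→A 8·14=112, Z2→B 7·24=168, Z3→A 4·4=16, Z4→A 3·13=39, Z5→B 7·14=98, Z6→B 7·10=70, Z7→A 8·7=56, Z8→A 8·13=104. Service 663; fixed 1842; total 2505.

Total cost: 2505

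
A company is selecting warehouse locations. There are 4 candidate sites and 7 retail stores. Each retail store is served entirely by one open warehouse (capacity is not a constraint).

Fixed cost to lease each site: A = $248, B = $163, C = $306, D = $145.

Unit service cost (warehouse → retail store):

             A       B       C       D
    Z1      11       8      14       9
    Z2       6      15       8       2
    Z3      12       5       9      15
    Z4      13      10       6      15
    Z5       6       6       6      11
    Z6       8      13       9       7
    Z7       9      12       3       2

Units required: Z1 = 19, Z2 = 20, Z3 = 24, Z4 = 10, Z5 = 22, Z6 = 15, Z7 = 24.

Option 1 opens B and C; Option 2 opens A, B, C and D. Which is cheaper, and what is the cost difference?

Option 1 is cheaper by 219.

Option 1: {B, C}: Z1→B 8·19=152, Z2→C 8·20=160, Z3→B 5·24=120, Z4→C 6·10=60, Z5→B 6·22=132, Z6→C 9·15=135, Z7→C 3·24=72. Service 831; fixed 469; total 1300.
Option 2: {A, B, C, D}: Z1→B 8·19=152, Z2→D 2·20=40, Z3→B 5·24=120, Z4→C 6·10=60, Z5→A 6·22=132, Z6→D 7·15=105, Z7→D 2·24=48. Service 657; fixed 862; total 1519.
Difference: |1300 − 1519| = 219.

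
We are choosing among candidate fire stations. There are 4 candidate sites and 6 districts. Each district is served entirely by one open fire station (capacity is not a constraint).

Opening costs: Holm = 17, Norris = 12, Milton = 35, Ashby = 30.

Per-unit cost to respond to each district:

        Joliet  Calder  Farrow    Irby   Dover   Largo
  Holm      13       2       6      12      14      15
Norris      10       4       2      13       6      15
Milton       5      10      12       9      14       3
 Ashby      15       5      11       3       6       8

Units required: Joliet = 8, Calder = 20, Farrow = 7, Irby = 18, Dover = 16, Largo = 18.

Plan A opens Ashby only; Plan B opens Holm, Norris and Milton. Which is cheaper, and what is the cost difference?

Plan B is cheaper by 151.

Plan A: {Ashby}: Joliet→Ashby 15·8=120, Calder→Ashby 5·20=100, Farrow→Ashby 11·7=77, Irby→Ashby 3·18=54, Dover→Ashby 6·16=96, Largo→Ashby 8·18=144. Service 591; fixed 30; total 621.
Plan B: {Holm, Norris, Milton}: Joliet→Milton 5·8=40, Calder→Holm 2·20=40, Farrow→Norris 2·7=14, Irby→Milton 9·18=162, Dover→Norris 6·16=96, Largo→Milton 3·18=54. Service 406; fixed 64; total 470.
Difference: |621 − 470| = 151.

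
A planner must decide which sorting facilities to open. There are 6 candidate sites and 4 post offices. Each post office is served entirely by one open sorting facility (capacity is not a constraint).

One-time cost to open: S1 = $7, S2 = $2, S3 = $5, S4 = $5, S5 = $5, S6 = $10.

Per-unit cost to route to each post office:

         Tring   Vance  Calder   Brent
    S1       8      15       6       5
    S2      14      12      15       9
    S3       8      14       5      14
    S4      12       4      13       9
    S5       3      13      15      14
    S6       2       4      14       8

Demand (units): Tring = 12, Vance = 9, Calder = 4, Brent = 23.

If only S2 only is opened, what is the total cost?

Total cost: 545

Each post office is assigned to its cheapest site among the open ones.
{S2}: Tring→S2 14·12=168, Vance→S2 12·9=108, Calder→S2 15·4=60, Brent→S2 9·23=207. Service 543; fixed 2; total 545.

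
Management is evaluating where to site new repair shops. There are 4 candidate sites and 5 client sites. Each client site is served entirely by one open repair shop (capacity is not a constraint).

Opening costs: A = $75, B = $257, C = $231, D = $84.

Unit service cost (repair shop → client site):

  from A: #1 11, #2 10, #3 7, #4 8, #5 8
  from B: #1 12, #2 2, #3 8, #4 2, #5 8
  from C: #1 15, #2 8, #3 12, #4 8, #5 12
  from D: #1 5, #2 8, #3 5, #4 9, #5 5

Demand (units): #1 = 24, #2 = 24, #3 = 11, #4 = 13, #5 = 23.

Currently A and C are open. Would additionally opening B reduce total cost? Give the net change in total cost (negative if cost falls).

Current service cost with {A, C}: 821.
Adding B: each client site re-picks its cheapest; new service cost 599, saving 222.
Extra fixed cost: 257. Net change = 257 − 222 = 35.
(Totals: 1127 → 1162.)

No — net change +35 (cost rises by 35).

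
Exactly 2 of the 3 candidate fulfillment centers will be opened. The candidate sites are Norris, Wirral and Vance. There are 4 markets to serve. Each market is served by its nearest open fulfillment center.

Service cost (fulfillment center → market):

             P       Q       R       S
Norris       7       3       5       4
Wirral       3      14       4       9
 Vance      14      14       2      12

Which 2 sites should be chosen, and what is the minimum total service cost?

Choose Norris and Wirral; total service cost 14.

With exactly 2 open, each market uses its cheapest among the chosen.
{Norris, Wirral}: P→Wirral 3, Q→Norris 3, R→Wirral 4, S→Norris 4. Service cost 14.
{Norris, Vance}: service cost 16
{Wirral, Vance}: service cost 28
Among all 3 size-2 choices, {Norris, Wirral} is lowest.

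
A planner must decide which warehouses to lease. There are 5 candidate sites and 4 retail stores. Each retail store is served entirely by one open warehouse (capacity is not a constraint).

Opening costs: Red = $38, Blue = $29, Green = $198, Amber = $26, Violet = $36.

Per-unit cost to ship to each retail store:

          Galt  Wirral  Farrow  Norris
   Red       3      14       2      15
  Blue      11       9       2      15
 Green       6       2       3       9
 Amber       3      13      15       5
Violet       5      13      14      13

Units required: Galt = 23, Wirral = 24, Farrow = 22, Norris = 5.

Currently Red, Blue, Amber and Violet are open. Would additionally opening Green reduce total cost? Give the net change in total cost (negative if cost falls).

No — net change +30 (cost rises by 30).

Current service cost with {Red, Blue, Amber, Violet}: 354.
Adding Green: each retail store re-picks its cheapest; new service cost 186, saving 168.
Extra fixed cost: 198. Net change = 198 − 168 = 30.
(Totals: 483 → 513.)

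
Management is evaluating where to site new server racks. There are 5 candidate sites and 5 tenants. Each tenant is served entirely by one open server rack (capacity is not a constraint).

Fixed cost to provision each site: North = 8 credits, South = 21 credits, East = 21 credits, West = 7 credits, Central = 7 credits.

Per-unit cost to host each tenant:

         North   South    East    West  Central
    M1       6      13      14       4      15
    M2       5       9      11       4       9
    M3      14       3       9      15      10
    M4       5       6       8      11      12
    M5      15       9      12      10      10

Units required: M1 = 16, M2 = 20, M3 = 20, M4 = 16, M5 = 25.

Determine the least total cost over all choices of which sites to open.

For any fixed open set, each tenant goes to its cheapest open site; total = fixed + service.
{North, South, West}: M1→West 4·16=64, M2→West 4·20=80, M3→South 3·20=60, M4→North 5·16=80, M5→South 9·25=225. Service 509; fixed 36; total 545.
{North, South, West, Central}: service 509 + fixed 43 = 552
{South, West}: service 525 + fixed 28 = 553
{North, South, East, West, Central}: M1→West 4·16=64, M2→West 4·20=80, M3→South 3·20=60, M4→North 5·16=80, M5→South 9·25=225. Service 509; fixed 64; total 573.
No other subset beats 545.

Minimum total cost: 545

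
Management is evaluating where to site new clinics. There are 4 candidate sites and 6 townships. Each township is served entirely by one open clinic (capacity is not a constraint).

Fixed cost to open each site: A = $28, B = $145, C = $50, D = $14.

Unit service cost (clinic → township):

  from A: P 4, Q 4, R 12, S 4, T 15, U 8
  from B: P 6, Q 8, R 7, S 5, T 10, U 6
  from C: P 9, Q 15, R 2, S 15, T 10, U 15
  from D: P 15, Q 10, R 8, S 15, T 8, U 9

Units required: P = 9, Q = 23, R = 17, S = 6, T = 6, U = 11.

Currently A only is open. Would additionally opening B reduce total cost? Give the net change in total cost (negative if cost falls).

Current service cost with {A}: 534.
Adding B: each township re-picks its cheapest; new service cost 397, saving 137.
Extra fixed cost: 145. Net change = 145 − 137 = 8.
(Totals: 562 → 570.)

No — net change +8 (cost rises by 8).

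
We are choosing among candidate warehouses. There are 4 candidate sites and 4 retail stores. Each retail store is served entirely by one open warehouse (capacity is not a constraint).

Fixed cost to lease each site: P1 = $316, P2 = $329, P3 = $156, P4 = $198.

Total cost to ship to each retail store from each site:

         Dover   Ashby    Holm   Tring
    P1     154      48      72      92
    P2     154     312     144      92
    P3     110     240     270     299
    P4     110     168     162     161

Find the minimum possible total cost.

Minimum total cost: 682

For any fixed open set, each retail store goes to its cheapest open site; total = fixed + service.
{P1}: Dover→P1 154, Ashby→P1 48, Holm→P1 72, Tring→P1 92. Service 366; fixed 316; total 682.
{P1, P3}: service 322 + fixed 472 = 794
{P4}: service 601 + fixed 198 = 799
{P1, P2, P3, P4}: service 322 + fixed 999 = 1321
(All 15 nonempty subsets were checked; P1 only is lowest.)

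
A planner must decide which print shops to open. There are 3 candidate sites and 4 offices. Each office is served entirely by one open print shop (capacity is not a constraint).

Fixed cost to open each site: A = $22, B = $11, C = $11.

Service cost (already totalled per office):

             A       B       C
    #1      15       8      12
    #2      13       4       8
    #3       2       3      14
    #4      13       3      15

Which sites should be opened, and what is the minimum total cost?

Open B only; minimum total cost 29.

For any fixed open set, each office goes to its cheapest open site; total = fixed + service.
{B}: #1→B 8, #2→B 4, #3→B 3, #4→B 3. Service 18; fixed 11; total 29.
{B, C}: #1→B 8, #2→B 4, #3→B 3, #4→B 3. Service 18; fixed 22; total 40.
{A, B}: service 17 + fixed 33 = 50
{A, B, C}: service 17 + fixed 44 = 61
No other subset beats 29.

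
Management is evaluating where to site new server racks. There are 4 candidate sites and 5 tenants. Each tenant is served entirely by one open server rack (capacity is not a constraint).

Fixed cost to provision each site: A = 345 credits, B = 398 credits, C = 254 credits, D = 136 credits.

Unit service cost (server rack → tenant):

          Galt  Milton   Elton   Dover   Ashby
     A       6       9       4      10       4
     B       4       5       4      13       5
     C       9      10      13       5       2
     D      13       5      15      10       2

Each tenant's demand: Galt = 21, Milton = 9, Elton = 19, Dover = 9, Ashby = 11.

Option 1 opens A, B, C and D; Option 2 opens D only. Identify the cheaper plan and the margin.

Option 1: {A, B, C, D}: Galt→B 4·21=84, Milton→B 5·9=45, Elton→A 4·19=76, Dover→C 5·9=45, Ashby→C 2·11=22. Service 272; fixed 1133; total 1405.
Option 2: {D}: Galt→D 13·21=273, Milton→D 5·9=45, Elton→D 15·19=285, Dover→D 10·9=90, Ashby→D 2·11=22. Service 715; fixed 136; total 851.
Difference: |1405 − 851| = 554.

Option 2 is cheaper by 554.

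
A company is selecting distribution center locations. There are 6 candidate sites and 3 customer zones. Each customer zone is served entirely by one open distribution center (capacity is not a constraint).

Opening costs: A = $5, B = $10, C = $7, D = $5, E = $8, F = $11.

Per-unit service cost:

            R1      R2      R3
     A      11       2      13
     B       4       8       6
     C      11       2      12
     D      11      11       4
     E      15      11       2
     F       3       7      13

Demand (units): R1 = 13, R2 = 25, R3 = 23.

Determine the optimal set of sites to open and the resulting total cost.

For any fixed open set, each customer zone goes to its cheapest open site; total = fixed + service.
{A, E, F}: R1→F 3·13=39, R2→A 2·25=50, R3→E 2·23=46. Service 135; fixed 24; total 159.
{C, E, F}: R1→F 3·13=39, R2→C 2·25=50, R3→E 2·23=46. Service 135; fixed 26; total 161.
{A, D, E, F}: service 135 + fixed 29 = 164
{A, B, C, D, E, F}: service 135 + fixed 46 = 181
No other subset beats 159.

Open A, E and F; minimum total cost 159.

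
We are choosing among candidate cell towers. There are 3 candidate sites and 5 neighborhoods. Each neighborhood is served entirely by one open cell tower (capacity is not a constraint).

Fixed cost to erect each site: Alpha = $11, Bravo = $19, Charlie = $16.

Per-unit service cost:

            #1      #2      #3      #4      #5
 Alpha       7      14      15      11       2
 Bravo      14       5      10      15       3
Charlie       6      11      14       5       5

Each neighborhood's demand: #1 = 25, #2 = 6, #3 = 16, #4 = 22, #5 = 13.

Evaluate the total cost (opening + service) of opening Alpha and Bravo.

Each neighborhood is assigned to its cheapest site among the open ones.
{Alpha, Bravo}: #1→Alpha 7·25=175, #2→Bravo 5·6=30, #3→Bravo 10·16=160, #4→Alpha 11·22=242, #5→Alpha 2·13=26. Service 633; fixed 30; total 663.

Total cost: 663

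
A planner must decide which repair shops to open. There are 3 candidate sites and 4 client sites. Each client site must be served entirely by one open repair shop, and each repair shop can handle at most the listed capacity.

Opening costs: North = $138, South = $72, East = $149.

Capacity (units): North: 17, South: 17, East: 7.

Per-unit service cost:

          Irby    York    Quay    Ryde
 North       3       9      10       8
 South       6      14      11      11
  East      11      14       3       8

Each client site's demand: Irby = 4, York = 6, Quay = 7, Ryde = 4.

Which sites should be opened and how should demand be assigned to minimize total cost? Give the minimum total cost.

Minimum total cost: 385

Open {North, South}: Irby→North 3·4=12, York→North 9·6=54, Quay→South 11·7=77, Ryde→North 8·4=32.
Loads: North carries 14/17, South carries 7/17. Service 175; fixed 210; total 385.
Next best feasible plan costs 390.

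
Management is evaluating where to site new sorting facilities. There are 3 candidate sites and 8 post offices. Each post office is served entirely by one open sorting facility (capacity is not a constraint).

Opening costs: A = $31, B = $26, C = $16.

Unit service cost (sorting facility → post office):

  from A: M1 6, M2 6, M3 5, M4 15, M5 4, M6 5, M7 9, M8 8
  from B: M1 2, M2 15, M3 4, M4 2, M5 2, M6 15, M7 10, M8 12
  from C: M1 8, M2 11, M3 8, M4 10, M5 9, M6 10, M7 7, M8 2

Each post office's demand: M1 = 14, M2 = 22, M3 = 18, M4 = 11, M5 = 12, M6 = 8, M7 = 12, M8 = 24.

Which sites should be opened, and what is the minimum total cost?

Open A, B and C; minimum total cost 523.

For any fixed open set, each post office goes to its cheapest open site; total = fixed + service.
{A, B, C}: M1→B 2·14=28, M2→A 6·22=132, M3→B 4·18=72, M4→B 2·11=22, M5→B 2·12=24, M6→A 5·8=40, M7→C 7·12=84, M8→C 2·24=48. Service 450; fixed 73; total 523.
{B, C}: service 600 + fixed 42 = 642
{A, B}: service 618 + fixed 57 = 675
{C}: M1→C 8·14=112, M2→C 11·22=242, M3→C 8·18=144, M4→C 10·11=110, M5→C 9·12=108, M6→C 10·8=80, M7→C 7·12=84, M8→C 2·24=48. Service 928; fixed 16; total 944.
No other subset beats 523.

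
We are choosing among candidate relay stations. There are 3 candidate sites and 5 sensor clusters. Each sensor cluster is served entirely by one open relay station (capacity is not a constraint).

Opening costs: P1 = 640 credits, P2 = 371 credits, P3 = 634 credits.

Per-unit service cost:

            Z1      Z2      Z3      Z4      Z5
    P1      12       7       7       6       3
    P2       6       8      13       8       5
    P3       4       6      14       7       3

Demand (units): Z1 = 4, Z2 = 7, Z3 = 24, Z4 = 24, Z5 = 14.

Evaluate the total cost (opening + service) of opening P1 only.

Each sensor cluster is assigned to its cheapest site among the open ones.
{P1}: Z1→P1 12·4=48, Z2→P1 7·7=49, Z3→P1 7·24=168, Z4→P1 6·24=144, Z5→P1 3·14=42. Service 451; fixed 640; total 1091.

Total cost: 1091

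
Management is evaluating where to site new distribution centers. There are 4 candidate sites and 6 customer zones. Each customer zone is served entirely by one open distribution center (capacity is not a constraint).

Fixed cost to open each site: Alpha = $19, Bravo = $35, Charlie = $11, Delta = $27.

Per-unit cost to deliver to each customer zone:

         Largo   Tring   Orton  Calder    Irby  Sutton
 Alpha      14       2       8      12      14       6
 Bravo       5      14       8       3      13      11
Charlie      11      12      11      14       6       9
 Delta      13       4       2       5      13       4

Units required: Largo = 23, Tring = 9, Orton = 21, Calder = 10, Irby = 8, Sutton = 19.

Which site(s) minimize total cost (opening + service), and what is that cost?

For any fixed open set, each customer zone goes to its cheapest open site; total = fixed + service.
{Bravo, Charlie, Delta}: Largo→Bravo 5·23=115, Tring→Delta 4·9=36, Orton→Delta 2·21=42, Calder→Bravo 3·10=30, Irby→Charlie 6·8=48, Sutton→Delta 4·19=76. Service 347; fixed 73; total 420.
{Alpha, Bravo, Charlie, Delta}: Largo→Bravo 5·23=115, Tring→Alpha 2·9=18, Orton→Delta 2·21=42, Calder→Bravo 3·10=30, Irby→Charlie 6·8=48, Sutton→Delta 4·19=76. Service 329; fixed 92; total 421.
{Bravo, Delta}: service 403 + fixed 62 = 465
{Charlie}: service 951 + fixed 11 = 962
No other subset beats 420.

Open Bravo, Charlie and Delta; minimum total cost 420.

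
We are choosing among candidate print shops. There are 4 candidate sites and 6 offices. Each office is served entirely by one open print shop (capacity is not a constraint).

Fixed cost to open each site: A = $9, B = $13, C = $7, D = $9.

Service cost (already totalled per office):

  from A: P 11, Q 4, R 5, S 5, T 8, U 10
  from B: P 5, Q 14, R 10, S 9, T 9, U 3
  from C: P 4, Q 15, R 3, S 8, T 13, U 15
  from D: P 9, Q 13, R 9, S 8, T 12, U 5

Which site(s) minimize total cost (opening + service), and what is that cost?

Open A and C; minimum total cost 50.

For any fixed open set, each office goes to its cheapest open site; total = fixed + service.
{A, C}: P→C 4, Q→A 4, R→C 3, S→A 5, T→A 8, U→A 10. Service 34; fixed 16; total 50.
{A}: service 43 + fixed 9 = 52
{A, B}: service 30 + fixed 22 = 52
{A, B, C, D}: P→C 4, Q→A 4, R→C 3, S→A 5, T→A 8, U→B 3. Service 27; fixed 38; total 65.
(All 15 nonempty subsets were checked; A and C is lowest.)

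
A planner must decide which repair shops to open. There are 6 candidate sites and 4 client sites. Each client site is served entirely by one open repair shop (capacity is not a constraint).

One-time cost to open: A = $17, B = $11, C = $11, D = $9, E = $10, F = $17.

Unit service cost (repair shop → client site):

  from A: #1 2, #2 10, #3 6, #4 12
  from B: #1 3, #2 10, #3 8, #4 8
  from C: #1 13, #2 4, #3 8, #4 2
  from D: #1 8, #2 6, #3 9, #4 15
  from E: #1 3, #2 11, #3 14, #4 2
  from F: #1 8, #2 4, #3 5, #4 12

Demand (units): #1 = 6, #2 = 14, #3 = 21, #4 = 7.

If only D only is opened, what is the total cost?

Total cost: 435

Each client site is assigned to its cheapest site among the open ones.
{D}: #1→D 8·6=48, #2→D 6·14=84, #3→D 9·21=189, #4→D 15·7=105. Service 426; fixed 9; total 435.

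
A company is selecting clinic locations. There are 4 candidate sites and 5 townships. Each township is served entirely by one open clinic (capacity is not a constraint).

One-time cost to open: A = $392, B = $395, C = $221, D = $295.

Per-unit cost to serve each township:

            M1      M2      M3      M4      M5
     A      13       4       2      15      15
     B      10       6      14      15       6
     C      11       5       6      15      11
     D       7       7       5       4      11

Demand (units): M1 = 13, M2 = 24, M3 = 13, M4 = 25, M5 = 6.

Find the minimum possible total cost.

For any fixed open set, each township goes to its cheapest open site; total = fixed + service.
{D}: M1→D 7·13=91, M2→D 7·24=168, M3→D 5·13=65, M4→D 4·25=100, M5→D 11·6=66. Service 490; fixed 295; total 785.
{C, D}: service 442 + fixed 516 = 958
{C}: M1→C 11·13=143, M2→C 5·24=120, M3→C 6·13=78, M4→C 15·25=375, M5→C 11·6=66. Service 782; fixed 221; total 1003.
{A, B, C, D}: M1→D 7·13=91, M2→A 4·24=96, M3→A 2·13=26, M4→D 4·25=100, M5→B 6·6=36. Service 349; fixed 1303; total 1652.
No other subset beats 785.

Minimum total cost: 785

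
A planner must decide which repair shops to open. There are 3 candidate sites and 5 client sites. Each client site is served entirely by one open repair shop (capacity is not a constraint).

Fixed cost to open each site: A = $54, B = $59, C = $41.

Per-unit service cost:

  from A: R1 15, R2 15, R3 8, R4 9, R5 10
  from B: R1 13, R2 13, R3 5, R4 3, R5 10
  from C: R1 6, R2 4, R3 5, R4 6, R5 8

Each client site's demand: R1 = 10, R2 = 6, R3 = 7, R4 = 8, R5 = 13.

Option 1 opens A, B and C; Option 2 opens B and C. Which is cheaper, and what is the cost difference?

Option 2 is cheaper by 54.

Option 1: {A, B, C}: R1→C 6·10=60, R2→C 4·6=24, R3→B 5·7=35, R4→B 3·8=24, R5→C 8·13=104. Service 247; fixed 154; total 401.
Option 2: {B, C}: R1→C 6·10=60, R2→C 4·6=24, R3→B 5·7=35, R4→B 3·8=24, R5→C 8·13=104. Service 247; fixed 100; total 347.
Difference: |401 − 347| = 54.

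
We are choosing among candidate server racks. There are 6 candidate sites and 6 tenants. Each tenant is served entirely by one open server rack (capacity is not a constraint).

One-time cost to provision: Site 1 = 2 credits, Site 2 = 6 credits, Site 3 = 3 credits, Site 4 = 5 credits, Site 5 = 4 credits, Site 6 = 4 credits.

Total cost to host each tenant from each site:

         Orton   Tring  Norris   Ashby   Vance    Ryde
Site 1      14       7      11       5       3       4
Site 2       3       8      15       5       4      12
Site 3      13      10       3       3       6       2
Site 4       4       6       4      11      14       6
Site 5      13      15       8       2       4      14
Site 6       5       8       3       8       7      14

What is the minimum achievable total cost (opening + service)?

For any fixed open set, each tenant goes to its cheapest open site; total = fixed + service.
{Site 1, Site 3, Site 4}: Orton→Site 4 4, Tring→Site 4 6, Norris→Site 3 3, Ashby→Site 3 3, Vance→Site 1 3, Ryde→Site 3 2. Service 21; fixed 10; total 31.
{Site 1, Site 2, Site 3}: service 21 + fixed 11 = 32
{Site 1, Site 3, Site 6}: service 23 + fixed 9 = 32
{Site 1, Site 2, Site 3, Site 4, Site 5, Site 6}: service 19 + fixed 24 = 43
No other subset beats 31.

Minimum total cost: 31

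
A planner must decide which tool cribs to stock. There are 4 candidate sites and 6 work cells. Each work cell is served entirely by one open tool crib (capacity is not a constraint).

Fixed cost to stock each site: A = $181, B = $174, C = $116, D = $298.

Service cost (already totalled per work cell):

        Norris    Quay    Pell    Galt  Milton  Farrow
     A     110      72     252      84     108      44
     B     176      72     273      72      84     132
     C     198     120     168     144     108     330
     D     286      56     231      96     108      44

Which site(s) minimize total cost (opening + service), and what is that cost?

Open A only; minimum total cost 851.

For any fixed open set, each work cell goes to its cheapest open site; total = fixed + service.
{A}: Norris→A 110, Quay→A 72, Pell→A 252, Galt→A 84, Milton→A 108, Farrow→A 44. Service 670; fixed 181; total 851.
{A, C}: Norris→A 110, Quay→A 72, Pell→C 168, Galt→A 84, Milton→A 108, Farrow→A 44. Service 586; fixed 297; total 883.
{B}: service 809 + fixed 174 = 983
{A, B, C, D}: Norris→A 110, Quay→D 56, Pell→C 168, Galt→B 72, Milton→B 84, Farrow→A 44. Service 534; fixed 769; total 1303.
No other subset beats 851.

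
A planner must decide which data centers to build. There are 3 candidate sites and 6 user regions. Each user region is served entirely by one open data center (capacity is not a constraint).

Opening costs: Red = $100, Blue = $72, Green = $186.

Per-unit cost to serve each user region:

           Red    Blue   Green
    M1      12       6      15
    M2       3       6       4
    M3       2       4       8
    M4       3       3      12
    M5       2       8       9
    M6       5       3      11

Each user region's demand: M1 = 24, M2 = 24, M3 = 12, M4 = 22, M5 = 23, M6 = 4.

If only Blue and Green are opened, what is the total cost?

Total cost: 808

Each user region is assigned to its cheapest site among the open ones.
{Blue, Green}: M1→Blue 6·24=144, M2→Green 4·24=96, M3→Blue 4·12=48, M4→Blue 3·22=66, M5→Blue 8·23=184, M6→Blue 3·4=12. Service 550; fixed 258; total 808.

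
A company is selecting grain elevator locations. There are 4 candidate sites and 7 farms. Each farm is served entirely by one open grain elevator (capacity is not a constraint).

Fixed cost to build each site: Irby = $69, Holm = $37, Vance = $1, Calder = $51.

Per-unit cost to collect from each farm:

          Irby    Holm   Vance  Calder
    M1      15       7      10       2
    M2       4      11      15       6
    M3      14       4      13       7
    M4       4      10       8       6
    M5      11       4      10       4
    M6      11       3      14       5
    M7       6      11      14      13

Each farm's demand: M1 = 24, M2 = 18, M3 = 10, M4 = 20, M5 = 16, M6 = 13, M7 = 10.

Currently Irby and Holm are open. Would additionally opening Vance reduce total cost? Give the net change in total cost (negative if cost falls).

Current service cost with {Irby, Holm}: 523.
Adding Vance: each farm re-picks its cheapest; new service cost 523, saving 0.
Extra fixed cost: 1. Net change = 1 − 0 = 1.
(Totals: 629 → 630.)

No — net change +1 (cost rises by 1).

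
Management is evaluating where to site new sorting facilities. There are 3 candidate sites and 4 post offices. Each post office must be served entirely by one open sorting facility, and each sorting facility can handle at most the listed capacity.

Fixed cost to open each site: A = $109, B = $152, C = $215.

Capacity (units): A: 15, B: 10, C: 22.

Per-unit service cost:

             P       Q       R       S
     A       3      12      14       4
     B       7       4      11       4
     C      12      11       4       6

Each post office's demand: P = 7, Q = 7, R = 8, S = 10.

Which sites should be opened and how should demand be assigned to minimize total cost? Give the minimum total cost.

Open {A, C}: P→A 3·7=21, Q→A 12·7=84, R→C 4·8=32, S→C 6·10=60.
Loads: A carries 14/15, C carries 18/22. Service 197; fixed 324; total 521.
Next best feasible plan costs 557.

Minimum total cost: 521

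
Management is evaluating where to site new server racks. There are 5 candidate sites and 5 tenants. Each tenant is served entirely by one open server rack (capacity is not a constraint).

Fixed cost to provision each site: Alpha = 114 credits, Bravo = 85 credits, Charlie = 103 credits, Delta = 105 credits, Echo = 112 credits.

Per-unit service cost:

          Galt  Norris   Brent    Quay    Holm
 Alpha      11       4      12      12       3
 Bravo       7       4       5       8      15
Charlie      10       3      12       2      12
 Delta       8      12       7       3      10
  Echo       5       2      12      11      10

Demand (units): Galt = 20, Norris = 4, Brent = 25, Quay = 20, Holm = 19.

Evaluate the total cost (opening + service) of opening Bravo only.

Each tenant is assigned to its cheapest site among the open ones.
{Bravo}: Galt→Bravo 7·20=140, Norris→Bravo 4·4=16, Brent→Bravo 5·25=125, Quay→Bravo 8·20=160, Holm→Bravo 15·19=285. Service 726; fixed 85; total 811.

Total cost: 811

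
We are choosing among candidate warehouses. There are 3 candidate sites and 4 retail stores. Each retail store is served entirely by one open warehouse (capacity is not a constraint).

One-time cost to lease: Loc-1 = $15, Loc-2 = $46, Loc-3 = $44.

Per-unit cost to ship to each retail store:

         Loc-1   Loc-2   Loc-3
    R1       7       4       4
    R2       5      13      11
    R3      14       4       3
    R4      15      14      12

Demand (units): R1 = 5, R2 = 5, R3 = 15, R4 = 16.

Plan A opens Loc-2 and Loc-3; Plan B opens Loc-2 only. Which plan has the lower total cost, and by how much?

Plan A is cheaper by 13.

Plan A: {Loc-2, Loc-3}: R1→Loc-2 4·5=20, R2→Loc-3 11·5=55, R3→Loc-3 3·15=45, R4→Loc-3 12·16=192. Service 312; fixed 90; total 402.
Plan B: {Loc-2}: R1→Loc-2 4·5=20, R2→Loc-2 13·5=65, R3→Loc-2 4·15=60, R4→Loc-2 14·16=224. Service 369; fixed 46; total 415.
Difference: |402 − 415| = 13.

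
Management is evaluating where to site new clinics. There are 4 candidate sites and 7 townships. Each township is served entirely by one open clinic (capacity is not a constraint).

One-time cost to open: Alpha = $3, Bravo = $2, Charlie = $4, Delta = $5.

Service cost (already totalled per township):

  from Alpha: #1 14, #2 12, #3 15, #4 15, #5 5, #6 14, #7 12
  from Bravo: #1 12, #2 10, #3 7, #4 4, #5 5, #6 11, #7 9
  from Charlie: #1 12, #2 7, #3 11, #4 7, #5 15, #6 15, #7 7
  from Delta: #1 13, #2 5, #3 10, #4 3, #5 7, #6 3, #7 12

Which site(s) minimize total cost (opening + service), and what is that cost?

For any fixed open set, each township goes to its cheapest open site; total = fixed + service.
{Bravo, Delta}: #1→Bravo 12, #2→Delta 5, #3→Bravo 7, #4→Delta 3, #5→Bravo 5, #6→Delta 3, #7→Bravo 9. Service 44; fixed 7; total 51.
{Bravo, Charlie, Delta}: service 42 + fixed 11 = 53
{Alpha, Bravo, Delta}: #1→Bravo 12, #2→Delta 5, #3→Bravo 7, #4→Delta 3, #5→Alpha 5, #6→Delta 3, #7→Bravo 9. Service 44; fixed 10; total 54.
{Alpha, Bravo, Charlie, Delta}: #1→Bravo 12, #2→Delta 5, #3→Bravo 7, #4→Delta 3, #5→Alpha 5, #6→Delta 3, #7→Charlie 7. Service 42; fixed 14; total 56.
No other subset beats 51.

Open Bravo and Delta; minimum total cost 51.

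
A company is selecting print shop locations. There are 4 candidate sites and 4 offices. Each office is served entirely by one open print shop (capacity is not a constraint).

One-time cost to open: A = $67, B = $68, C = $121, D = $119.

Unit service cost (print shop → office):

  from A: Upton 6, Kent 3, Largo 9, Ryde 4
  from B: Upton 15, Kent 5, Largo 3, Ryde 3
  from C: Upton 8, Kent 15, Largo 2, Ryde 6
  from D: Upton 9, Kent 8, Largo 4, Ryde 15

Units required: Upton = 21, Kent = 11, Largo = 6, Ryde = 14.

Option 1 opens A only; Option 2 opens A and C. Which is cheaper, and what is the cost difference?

Option 1 is cheaper by 79.

Option 1: {A}: Upton→A 6·21=126, Kent→A 3·11=33, Largo→A 9·6=54, Ryde→A 4·14=56. Service 269; fixed 67; total 336.
Option 2: {A, C}: Upton→A 6·21=126, Kent→A 3·11=33, Largo→C 2·6=12, Ryde→A 4·14=56. Service 227; fixed 188; total 415.
Difference: |336 − 415| = 79.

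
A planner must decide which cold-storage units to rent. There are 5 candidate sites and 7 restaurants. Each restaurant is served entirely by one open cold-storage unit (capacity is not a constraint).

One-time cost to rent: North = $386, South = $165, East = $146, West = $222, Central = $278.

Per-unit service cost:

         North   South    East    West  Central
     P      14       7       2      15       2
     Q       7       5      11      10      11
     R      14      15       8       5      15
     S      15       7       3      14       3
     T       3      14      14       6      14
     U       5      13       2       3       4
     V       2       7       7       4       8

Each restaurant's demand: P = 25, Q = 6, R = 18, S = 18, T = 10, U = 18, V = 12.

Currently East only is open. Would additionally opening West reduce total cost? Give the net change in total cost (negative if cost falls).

No — net change +46 (cost rises by 46).

Current service cost with {East}: 574.
Adding West: each restaurant re-picks its cheapest; new service cost 398, saving 176.
Extra fixed cost: 222. Net change = 222 − 176 = 46.
(Totals: 720 → 766.)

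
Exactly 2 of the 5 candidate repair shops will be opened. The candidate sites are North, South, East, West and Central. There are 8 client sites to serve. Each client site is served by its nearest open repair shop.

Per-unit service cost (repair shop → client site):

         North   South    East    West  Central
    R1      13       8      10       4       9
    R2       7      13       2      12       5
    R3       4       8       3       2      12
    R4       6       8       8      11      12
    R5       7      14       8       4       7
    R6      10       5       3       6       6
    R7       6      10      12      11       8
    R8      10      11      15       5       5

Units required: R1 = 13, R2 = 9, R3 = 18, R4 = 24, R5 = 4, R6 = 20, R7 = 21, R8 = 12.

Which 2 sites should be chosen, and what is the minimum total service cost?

Choose North and West; total service cost 617.

With exactly 2 open, each client site uses its cheapest among the chosen.
{North, West}: R1→West 4·13=52, R2→North 7·9=63, R3→West 2·18=36, R4→North 6·24=144, R5→West 4·4=16, R6→West 6·20=120, R7→North 6·21=126, R8→West 5·12=60. Service cost 617.
{East, West}: service cost 665
{North, East}: service cost 680
Among all 10 size-2 choices, {North, West} is lowest.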